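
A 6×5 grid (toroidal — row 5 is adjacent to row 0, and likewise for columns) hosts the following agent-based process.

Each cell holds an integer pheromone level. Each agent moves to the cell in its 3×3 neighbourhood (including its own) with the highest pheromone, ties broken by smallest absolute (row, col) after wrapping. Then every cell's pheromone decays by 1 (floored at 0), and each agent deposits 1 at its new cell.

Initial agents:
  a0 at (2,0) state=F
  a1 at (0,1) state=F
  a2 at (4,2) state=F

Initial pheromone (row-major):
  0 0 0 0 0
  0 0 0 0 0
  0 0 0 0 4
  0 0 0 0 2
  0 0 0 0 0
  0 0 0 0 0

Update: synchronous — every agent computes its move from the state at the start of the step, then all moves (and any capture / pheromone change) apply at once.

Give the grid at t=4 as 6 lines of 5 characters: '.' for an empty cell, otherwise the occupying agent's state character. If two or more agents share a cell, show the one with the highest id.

t=1: a0@(2,4) a1@(0,0) a2@(3,1) | pheromone: 1 0 0 0 0 / 0 0 0 0 0 / 0 0 0 0 4 / 0 1 0 0 1 / 0 0 0 0 0 / 0 0 0 0 0
t=2: a0@(2,4) a1@(0,0) a2@(3,1) | pheromone: 1 0 0 0 0 / 0 0 0 0 0 / 0 0 0 0 4 / 0 1 0 0 0 / 0 0 0 0 0 / 0 0 0 0 0
t=3: (unchanged — steady state)

F....
.....
....F
.F...
.....
.....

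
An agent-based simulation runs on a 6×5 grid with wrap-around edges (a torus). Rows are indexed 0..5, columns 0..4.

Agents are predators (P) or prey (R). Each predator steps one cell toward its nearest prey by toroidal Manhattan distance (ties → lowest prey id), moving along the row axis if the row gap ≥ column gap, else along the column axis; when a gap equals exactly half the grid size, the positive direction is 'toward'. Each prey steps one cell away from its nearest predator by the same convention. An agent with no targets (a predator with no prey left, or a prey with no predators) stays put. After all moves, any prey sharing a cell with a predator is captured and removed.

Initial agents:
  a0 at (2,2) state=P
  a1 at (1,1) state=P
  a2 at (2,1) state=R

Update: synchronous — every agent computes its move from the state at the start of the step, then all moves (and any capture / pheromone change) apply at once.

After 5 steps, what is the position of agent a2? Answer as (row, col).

t=1: a0@(2,1):P a1@(2,1):P a2@(2,0):R
t=2: a0@(2,0):P a1@(2,0):P a2@(2,4):R
t=3: a0@(2,4):P a1@(2,4):P a2@(2,3):R
t=4: a0@(2,3):P a1@(2,3):P a2@(2,2):R
t=5: a0@(2,2):P a1@(2,2):P a2@(2,1):R

(2, 1)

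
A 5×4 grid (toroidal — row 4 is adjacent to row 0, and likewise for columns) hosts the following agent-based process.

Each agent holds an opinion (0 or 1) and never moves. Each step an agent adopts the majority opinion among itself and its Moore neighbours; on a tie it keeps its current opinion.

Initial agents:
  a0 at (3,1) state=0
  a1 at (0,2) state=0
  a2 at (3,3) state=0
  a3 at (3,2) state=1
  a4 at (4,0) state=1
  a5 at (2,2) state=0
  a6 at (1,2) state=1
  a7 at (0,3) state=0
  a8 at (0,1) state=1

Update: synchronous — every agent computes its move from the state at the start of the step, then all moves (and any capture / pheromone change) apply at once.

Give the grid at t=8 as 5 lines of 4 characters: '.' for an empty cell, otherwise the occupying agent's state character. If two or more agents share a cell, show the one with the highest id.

.000
..0.
..0.
.000
0...

t=1: a0@(3,1):0 a1@(0,2):0 a2@(3,3):0 a3@(3,2):0 a4@(4,0):0 a5@(2,2):0 a6@(1,2):0 a7@(0,3):0 a8@(0,1):1
t=2: a0@(3,1):0 a1@(0,2):0 a2@(3,3):0 a3@(3,2):0 a4@(4,0):0 a5@(2,2):0 a6@(1,2):0 a7@(0,3):0 a8@(0,1):0
t=3: (unchanged — steady state)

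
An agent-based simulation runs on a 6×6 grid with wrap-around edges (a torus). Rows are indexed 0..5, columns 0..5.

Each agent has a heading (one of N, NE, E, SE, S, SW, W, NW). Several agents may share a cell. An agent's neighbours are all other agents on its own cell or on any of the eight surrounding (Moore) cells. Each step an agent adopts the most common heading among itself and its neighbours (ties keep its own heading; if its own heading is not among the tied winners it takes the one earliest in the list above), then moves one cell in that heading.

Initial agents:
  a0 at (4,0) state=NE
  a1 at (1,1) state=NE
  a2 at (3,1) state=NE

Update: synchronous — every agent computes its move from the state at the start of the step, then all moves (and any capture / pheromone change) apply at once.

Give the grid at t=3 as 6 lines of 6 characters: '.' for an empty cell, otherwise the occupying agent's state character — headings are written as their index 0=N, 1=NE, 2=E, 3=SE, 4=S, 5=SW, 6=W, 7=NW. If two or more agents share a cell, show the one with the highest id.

t=1: a0@(3,1):NE a1@(0,2):NE a2@(2,2):NE
t=2: a0@(2,2):NE a1@(5,3):NE a2@(1,3):NE
t=3: a0@(1,3):NE a1@(4,4):NE a2@(0,4):NE

....1.
...1..
......
......
....1.
......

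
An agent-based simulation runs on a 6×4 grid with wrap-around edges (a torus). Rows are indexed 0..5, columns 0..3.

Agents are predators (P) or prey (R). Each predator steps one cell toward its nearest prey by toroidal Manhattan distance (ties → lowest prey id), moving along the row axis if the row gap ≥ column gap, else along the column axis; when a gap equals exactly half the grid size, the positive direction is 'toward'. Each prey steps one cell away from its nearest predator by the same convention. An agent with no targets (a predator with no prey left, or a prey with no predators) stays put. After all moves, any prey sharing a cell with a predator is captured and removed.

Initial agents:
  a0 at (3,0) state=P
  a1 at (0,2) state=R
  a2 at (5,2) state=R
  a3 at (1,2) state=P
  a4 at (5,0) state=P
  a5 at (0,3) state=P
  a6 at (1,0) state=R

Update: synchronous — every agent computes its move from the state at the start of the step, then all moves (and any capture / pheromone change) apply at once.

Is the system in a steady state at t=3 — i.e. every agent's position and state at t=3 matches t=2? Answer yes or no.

no

t=1: a0@(2,0):P a1@(5,2):R a2@(4,2):R a3@(0,2):P a4@(5,1):P a5@(0,2):P a6@(0,0):R
t=2: a0@(1,0):P a1@(4,2):R a2@(3,2):R a3@(5,2):P a4@(5,2):P a5@(5,2):P a6@(5,0):R
t=3: a0@(0,0):P a1@(3,2):R a2@(2,2):R a3@(4,2):P a4@(4,2):P a5@(4,2):P a6@(4,0):R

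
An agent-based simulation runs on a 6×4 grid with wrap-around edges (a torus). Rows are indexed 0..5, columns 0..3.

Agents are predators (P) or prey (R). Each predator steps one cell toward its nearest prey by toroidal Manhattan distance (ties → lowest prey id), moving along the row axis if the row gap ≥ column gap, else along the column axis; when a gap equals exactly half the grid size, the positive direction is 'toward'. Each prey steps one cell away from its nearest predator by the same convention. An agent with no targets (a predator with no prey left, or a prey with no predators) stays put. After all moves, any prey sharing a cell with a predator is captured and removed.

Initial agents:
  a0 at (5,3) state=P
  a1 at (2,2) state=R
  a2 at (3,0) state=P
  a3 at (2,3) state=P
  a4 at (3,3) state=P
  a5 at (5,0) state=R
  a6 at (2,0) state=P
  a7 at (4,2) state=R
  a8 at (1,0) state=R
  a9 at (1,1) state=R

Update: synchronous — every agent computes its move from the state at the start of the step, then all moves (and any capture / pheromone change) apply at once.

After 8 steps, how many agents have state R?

4

t=1: a0@(5,0):P a1@(2,1):R a2@(4,0):P a3@(2,2):P a4@(2,3):P a5@(5,1):R a6@(1,0):P a7@(3,2):R a8@(0,0):R a9@(0,1):R
t=2: a0@(5,1):P a2@(5,0):P a3@(2,1):P a4@(2,0):P a5@(5,2):R a6@(0,0):P a7@(4,2):R a8@(1,0):R a9@(1,1):R
t=3: a0@(5,2):P a2@(5,1):P a3@(1,1):P a4@(1,0):P a5@(5,3):R a6@(1,0):P a7@(3,2):R a8@(0,0):R a9@(0,1):R
t=4: a0@(5,3):P a2@(0,1):P a3@(0,1):P a4@(0,0):P a5@(5,0):R a6@(0,0):P a7@(2,2):R a8@(5,0):R a9@(1,1):R
t=5: a0@(5,0):P a2@(1,1):P a3@(1,1):P a4@(5,0):P a5@(5,1):R a6@(5,0):P a7@(3,2):R a8@(5,1):R a9@(2,1):R
t=6: a0@(5,1):P a2@(2,1):P a3@(2,1):P a4@(5,1):P a5@(5,2):R a6@(5,1):P a7@(4,2):R a8@(5,2):R a9@(3,1):R
t=7: a0@(5,2):P a2@(3,1):P a3@(3,1):P a4@(5,2):P a5@(5,3):R a6@(5,2):P a7@(3,2):R a8@(5,3):R a9@(4,1):R
t=8: a0@(5,3):P a2@(3,2):P a3@(3,2):P a4@(5,3):P a5@(5,0):R a6@(5,3):P a7@(3,3):R a8@(5,0):R a9@(5,1):R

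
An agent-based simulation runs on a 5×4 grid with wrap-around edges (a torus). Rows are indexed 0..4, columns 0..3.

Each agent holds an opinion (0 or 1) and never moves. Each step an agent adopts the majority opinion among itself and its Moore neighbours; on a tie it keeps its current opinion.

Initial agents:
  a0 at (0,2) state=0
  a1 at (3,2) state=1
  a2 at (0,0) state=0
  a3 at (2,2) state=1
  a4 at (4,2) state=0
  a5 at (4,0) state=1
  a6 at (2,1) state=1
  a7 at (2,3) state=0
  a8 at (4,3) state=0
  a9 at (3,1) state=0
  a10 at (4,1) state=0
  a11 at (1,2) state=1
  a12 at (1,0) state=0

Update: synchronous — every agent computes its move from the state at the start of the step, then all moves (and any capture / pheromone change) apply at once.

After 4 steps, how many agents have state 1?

t=1: a0@(0,2):0 a1@(3,2):0 a2@(0,0):0 a3@(2,2):1 a4@(4,2):0 a5@(4,0):0 a6@(2,1):1 a7@(2,3):1 a8@(4,3):0 a9@(3,1):1 a10@(4,1):0 a11@(1,2):1 a12@(1,0):0
t=2: a0@(0,2):0 a1@(3,2):0 a2@(0,0):0 a3@(2,2):1 a4@(4,2):0 a5@(4,0):0 a6@(2,1):1 a7@(2,3):1 a8@(4,3):0 a9@(3,1):0 a10@(4,1):0 a11@(1,2):1 a12@(1,0):0
t=3: (unchanged — steady state)

4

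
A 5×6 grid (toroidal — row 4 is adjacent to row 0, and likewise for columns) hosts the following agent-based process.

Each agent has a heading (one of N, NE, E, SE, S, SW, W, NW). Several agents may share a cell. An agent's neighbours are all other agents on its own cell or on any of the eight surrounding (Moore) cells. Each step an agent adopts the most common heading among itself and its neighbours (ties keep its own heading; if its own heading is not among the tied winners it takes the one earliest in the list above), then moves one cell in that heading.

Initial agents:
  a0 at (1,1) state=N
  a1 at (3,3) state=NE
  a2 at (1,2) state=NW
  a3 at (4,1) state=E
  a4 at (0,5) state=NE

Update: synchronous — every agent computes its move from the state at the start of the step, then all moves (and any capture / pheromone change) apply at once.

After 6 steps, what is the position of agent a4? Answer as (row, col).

t=1: a0@(0,1):N a1@(2,4):NE a2@(0,1):NW a3@(4,2):E a4@(4,0):NE
t=2: a0@(4,1):N a1@(1,5):NE a2@(4,0):NW a3@(4,3):E a4@(3,1):NE
t=3: a0@(3,1):N a1@(0,0):NE a2@(3,5):NW a3@(4,4):E a4@(2,2):NE
t=4: a0@(2,1):N a1@(4,1):NE a2@(2,4):NW a3@(4,5):E a4@(1,3):NE
t=5: a0@(1,1):N a1@(3,2):NE a2@(1,3):NW a3@(4,0):E a4@(0,4):NE
t=6: a0@(0,1):N a1@(2,3):NE a2@(0,2):NW a3@(4,1):E a4@(4,5):NE

(4, 5)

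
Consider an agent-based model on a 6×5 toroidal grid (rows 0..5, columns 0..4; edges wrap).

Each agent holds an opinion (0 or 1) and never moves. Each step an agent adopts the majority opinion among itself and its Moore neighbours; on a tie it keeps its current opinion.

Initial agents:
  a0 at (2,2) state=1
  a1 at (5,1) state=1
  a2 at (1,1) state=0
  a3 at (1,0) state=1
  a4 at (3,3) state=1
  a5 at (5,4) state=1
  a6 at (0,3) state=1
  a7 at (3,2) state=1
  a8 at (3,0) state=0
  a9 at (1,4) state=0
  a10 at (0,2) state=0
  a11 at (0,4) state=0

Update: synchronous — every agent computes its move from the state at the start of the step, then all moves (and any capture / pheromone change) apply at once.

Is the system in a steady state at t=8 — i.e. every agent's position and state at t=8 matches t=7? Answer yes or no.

t=1: a0@(2,2):1 a1@(5,1):1 a2@(1,1):0 a3@(1,0):0 a4@(3,3):1 a5@(5,4):1 a6@(0,3):0 a7@(3,2):1 a8@(3,0):0 a9@(1,4):0 a10@(0,2):0 a11@(0,4):1
t=2: a0@(2,2):1 a1@(5,1):1 a2@(1,1):0 a3@(1,0):0 a4@(3,3):1 a5@(5,4):1 a6@(0,3):0 a7@(3,2):1 a8@(3,0):0 a9@(1,4):0 a10@(0,2):0 a11@(0,4):0
t=3: a0@(2,2):1 a1@(5,1):1 a2@(1,1):0 a3@(1,0):0 a4@(3,3):1 a5@(5,4):0 a6@(0,3):0 a7@(3,2):1 a8@(3,0):0 a9@(1,4):0 a10@(0,2):0 a11@(0,4):0
t=4: (unchanged — steady state)

yes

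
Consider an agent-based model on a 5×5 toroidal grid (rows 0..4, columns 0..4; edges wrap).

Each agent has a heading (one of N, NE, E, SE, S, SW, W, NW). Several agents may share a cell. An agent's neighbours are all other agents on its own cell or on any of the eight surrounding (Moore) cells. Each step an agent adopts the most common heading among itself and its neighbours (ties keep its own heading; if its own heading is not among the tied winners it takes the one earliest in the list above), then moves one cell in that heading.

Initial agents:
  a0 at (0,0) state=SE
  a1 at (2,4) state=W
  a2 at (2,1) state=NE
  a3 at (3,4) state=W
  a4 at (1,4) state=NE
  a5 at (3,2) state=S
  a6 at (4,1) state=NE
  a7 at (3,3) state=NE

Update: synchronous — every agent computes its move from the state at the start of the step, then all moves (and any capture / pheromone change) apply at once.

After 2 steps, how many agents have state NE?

t=1: a0@(4,1):NE a1@(2,3):W a2@(1,2):NE a3@(3,3):W a4@(0,0):NE a5@(2,3):NE a6@(3,2):NE a7@(3,2):W
t=2: a0@(3,2):NE a1@(2,2):W a2@(0,3):NE a3@(3,2):W a4@(4,1):NE a5@(1,4):NE a6@(2,3):NE a7@(3,1):W

5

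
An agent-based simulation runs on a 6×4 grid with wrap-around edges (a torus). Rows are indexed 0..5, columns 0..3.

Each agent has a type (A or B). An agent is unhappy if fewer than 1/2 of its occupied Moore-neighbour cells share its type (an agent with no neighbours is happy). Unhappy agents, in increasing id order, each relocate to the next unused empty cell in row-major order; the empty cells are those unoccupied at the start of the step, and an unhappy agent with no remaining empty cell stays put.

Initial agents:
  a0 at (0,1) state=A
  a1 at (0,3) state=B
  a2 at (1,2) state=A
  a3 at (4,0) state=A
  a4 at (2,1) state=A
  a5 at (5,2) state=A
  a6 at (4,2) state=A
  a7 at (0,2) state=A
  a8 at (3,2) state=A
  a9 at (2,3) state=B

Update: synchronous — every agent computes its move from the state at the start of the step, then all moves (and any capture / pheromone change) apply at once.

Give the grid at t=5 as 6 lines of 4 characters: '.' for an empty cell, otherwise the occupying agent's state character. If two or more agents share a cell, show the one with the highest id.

t=1: a0@(0,1):A a1@(0,0):B a2@(1,2):A a3@(4,0):A a4@(2,1):A a5@(5,2):A a6@(4,2):A a7@(0,2):A a8@(3,2):A a9@(1,0):B
t=2: a0@(0,1):A a1@(0,0):B a2@(1,2):A a3@(4,0):A a4@(2,1):A a5@(5,2):A a6@(4,2):A a7@(0,2):A a8@(3,2):A a9@(0,3):B
t=3: a0@(0,1):A a1@(0,0):B a2@(1,2):A a3@(4,0):A a4@(2,1):A a5@(5,2):A a6@(4,2):A a7@(0,2):A a8@(3,2):A a9@(1,0):B
t=4: a0@(0,1):A a1@(0,0):B a2@(1,2):A a3@(4,0):A a4@(2,1):A a5@(5,2):A a6@(4,2):A a7@(0,2):A a8@(3,2):A a9@(0,3):B
t=5: a0@(0,1):A a1@(0,0):B a2@(1,2):A a3@(4,0):A a4@(2,1):A a5@(5,2):A a6@(4,2):A a7@(0,2):A a8@(3,2):A a9@(1,0):B

BAA.
B.A.
.A..
..A.
A.A.
..A.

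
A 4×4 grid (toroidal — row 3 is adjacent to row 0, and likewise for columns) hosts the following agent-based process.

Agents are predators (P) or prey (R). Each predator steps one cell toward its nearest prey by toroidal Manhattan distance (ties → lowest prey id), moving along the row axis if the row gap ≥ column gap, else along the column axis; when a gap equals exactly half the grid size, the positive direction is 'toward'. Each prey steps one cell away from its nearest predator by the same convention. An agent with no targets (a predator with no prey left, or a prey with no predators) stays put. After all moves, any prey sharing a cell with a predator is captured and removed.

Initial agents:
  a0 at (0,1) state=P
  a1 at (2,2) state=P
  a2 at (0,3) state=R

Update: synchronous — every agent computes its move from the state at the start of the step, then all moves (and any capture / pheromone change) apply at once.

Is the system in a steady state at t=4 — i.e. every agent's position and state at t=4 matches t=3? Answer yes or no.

yes

t=1: a0@(0,2):P a1@(3,2):P
t=2: (unchanged — steady state)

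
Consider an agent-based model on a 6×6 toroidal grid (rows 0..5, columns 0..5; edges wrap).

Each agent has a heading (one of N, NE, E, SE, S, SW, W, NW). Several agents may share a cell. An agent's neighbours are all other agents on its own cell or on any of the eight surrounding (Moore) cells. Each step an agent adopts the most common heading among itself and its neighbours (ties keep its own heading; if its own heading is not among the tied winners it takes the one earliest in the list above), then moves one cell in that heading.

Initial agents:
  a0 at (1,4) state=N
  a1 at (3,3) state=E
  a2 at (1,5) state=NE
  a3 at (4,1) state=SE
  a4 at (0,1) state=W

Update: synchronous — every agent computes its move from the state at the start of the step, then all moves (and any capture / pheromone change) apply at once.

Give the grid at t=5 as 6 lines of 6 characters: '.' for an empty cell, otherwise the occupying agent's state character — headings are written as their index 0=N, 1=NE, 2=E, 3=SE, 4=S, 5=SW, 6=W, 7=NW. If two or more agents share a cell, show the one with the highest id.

t=1: a0@(0,4):N a1@(3,4):E a2@(0,0):NE a3@(5,2):SE a4@(0,0):W
t=2: a0@(5,4):N a1@(3,5):E a2@(5,1):NE a3@(0,3):SE a4@(0,5):W
t=3: a0@(4,4):N a1@(3,0):E a2@(4,2):NE a3@(1,4):SE a4@(0,4):W
t=4: a0@(3,4):N a1@(3,1):E a2@(3,3):NE a3@(2,5):SE a4@(0,3):W
t=5: a0@(2,4):N a1@(3,2):E a2@(2,4):NE a3@(3,0):SE a4@(0,2):W

..6...
......
....1.
3.2...
......
......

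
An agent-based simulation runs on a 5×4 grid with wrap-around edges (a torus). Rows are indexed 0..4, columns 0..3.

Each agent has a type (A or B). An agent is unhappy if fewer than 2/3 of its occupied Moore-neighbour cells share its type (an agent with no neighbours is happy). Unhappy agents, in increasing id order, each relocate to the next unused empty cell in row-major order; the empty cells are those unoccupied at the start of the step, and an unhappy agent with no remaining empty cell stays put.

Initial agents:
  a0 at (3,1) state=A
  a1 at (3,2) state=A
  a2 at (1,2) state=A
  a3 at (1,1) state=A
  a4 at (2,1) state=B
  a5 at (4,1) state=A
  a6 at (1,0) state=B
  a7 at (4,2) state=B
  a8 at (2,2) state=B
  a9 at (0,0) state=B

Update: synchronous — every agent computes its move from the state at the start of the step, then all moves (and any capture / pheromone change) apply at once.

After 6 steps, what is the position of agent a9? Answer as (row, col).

(3, 2)

t=1: a0@(0,1):A a1@(0,2):A a2@(0,3):A a3@(1,3):A a4@(2,0):B a5@(2,3):A a6@(1,0):B a7@(3,0):B a8@(3,3):B a9@(4,0):B
t=2: a0@(0,0):A a1@(0,2):A a2@(1,1):A a3@(1,2):A a4@(2,1):B a5@(2,2):A a6@(3,1):B a7@(3,0):B a8@(3,3):B a9@(3,2):B
t=3: a0@(0,0):A a1@(0,2):A a2@(1,1):A a3@(1,2):A a4@(0,1):B a5@(0,3):A a6@(3,1):B a7@(3,0):B a8@(3,3):B a9@(3,2):B
t=4: a0@(0,0):A a1@(0,2):A a2@(1,1):A a3@(1,2):A a4@(1,0):B a5@(0,3):A a6@(3,1):B a7@(3,0):B a8@(3,3):B a9@(3,2):B
t=5: a0@(0,0):A a1@(0,2):A a2@(1,1):A a3@(1,2):A a4@(0,1):B a5@(0,3):A a6@(3,1):B a7@(3,0):B a8@(3,3):B a9@(3,2):B
t=6: a0@(0,0):A a1@(0,2):A a2@(1,1):A a3@(1,2):A a4@(1,0):B a5@(0,3):A a6@(3,1):B a7@(3,0):B a8@(3,3):B a9@(3,2):B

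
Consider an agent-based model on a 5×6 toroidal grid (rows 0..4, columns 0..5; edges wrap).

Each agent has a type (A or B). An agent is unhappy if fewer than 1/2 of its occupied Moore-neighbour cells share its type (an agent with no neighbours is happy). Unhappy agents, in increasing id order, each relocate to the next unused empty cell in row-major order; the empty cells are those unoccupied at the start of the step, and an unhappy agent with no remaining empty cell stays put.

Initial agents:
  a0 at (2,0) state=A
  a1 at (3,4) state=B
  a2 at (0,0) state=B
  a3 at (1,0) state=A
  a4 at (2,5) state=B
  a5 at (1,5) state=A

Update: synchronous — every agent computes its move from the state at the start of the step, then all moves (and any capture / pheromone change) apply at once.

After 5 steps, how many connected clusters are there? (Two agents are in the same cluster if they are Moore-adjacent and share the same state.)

t=1: a0@(2,0):A a1@(3,4):B a2@(0,1):B a3@(1,0):A a4@(0,2):B a5@(1,5):A
t=2: (unchanged — steady state)

3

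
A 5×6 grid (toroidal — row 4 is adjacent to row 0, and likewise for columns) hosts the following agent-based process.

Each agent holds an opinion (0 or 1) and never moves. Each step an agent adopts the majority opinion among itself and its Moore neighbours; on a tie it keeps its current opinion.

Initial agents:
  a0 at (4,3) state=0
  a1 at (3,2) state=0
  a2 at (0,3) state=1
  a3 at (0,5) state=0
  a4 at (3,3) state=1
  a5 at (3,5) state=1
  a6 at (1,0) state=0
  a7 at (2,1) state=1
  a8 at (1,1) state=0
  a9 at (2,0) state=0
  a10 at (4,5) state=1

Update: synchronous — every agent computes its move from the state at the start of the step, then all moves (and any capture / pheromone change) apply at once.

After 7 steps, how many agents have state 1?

t=1: a0@(4,3):0 a1@(3,2):0 a2@(0,3):1 a3@(0,5):0 a4@(3,3):0 a5@(3,5):1 a6@(1,0):0 a7@(2,1):0 a8@(1,1):0 a9@(2,0):0 a10@(4,5):1
t=2: (unchanged — steady state)

3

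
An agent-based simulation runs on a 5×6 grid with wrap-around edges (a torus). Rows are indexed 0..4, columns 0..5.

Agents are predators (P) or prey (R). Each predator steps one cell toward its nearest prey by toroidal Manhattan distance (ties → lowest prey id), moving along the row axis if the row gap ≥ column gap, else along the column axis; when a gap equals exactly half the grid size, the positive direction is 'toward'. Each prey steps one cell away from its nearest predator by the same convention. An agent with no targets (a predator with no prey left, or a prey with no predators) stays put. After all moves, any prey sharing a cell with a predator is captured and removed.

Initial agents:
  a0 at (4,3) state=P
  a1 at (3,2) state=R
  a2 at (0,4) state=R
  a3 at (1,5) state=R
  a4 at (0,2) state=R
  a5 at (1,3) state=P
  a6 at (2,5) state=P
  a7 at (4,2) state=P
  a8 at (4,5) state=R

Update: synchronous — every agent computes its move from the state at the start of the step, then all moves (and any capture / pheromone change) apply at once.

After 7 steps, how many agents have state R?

3

t=1: a0@(3,3):P a1@(2,2):R a2@(1,4):R a3@(0,5):R a4@(1,2):R a5@(0,3):P a6@(1,5):P a7@(3,2):P a8@(4,0):R
t=2: a0@(2,3):P a1@(1,2):R a3@(4,5):R a5@(1,3):P a6@(1,4):P a7@(2,2):P a8@(3,0):R
t=3: a0@(1,3):P a1@(1,1):R a3@(3,5):R a5@(1,2):P a6@(1,3):P a7@(1,2):P a8@(3,5):R
t=4: a0@(1,2):P a1@(1,0):R a3@(4,5):R a5@(1,1):P a6@(1,2):P a7@(1,1):P a8@(4,5):R
t=5: a0@(1,1):P a1@(1,5):R a3@(3,5):R a5@(1,0):P a6@(1,1):P a7@(1,0):P a8@(3,5):R
t=6: a0@(1,0):P a1@(1,4):R a3@(4,5):R a5@(1,5):P a6@(1,0):P a7@(1,5):P a8@(4,5):R
t=7: a0@(1,5):P a1@(1,3):R a3@(3,5):R a5@(1,4):P a6@(1,5):P a7@(1,4):P a8@(3,5):R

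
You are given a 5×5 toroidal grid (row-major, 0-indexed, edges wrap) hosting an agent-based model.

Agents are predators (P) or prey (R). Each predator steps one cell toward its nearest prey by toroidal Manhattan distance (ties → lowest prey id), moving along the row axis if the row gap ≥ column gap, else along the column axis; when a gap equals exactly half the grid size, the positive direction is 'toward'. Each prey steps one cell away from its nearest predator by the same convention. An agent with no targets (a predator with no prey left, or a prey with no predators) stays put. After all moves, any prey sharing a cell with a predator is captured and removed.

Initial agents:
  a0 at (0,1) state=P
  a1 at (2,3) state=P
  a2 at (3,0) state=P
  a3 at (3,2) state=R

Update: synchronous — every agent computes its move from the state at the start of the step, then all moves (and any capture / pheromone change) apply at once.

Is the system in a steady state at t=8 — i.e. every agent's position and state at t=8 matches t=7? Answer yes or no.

t=1: a0@(4,1):P a1@(3,3):P a2@(3,1):P a3@(4,2):R
t=2: a0@(4,2):P a1@(4,3):P a2@(4,1):P
t=3: (unchanged — steady state)

yes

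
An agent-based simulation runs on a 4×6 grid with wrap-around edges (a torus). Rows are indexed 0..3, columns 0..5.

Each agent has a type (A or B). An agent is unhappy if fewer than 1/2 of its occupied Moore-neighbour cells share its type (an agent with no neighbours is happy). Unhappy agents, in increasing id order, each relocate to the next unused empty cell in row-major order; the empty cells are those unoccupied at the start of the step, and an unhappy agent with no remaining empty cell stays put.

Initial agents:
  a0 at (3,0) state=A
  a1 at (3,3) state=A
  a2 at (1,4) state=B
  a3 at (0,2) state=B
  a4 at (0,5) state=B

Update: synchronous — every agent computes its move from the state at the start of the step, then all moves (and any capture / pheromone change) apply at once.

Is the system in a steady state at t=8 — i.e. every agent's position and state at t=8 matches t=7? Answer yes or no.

yes

t=1: a0@(0,0):A a1@(0,1):A a2@(1,4):B a3@(0,3):B a4@(0,5):B
t=2: (unchanged — steady state)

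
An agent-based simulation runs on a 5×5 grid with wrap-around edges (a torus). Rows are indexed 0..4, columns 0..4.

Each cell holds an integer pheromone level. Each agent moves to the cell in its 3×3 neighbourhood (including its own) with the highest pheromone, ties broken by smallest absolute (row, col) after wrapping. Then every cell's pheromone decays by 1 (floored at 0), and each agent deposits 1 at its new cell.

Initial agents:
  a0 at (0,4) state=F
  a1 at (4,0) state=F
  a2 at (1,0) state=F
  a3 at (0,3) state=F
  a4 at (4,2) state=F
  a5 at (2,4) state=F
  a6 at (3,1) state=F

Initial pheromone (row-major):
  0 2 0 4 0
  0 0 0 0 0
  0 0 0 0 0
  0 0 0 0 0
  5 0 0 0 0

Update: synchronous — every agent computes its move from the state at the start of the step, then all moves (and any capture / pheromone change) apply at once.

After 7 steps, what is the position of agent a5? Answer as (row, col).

(4, 0)

t=1: a0@(4,0) a1@(4,0) a2@(0,1) a3@(0,3) a4@(0,3) a5@(1,0) a6@(4,0) | pheromone: 0 2 0 5 0 / 1 0 0 0 0 / 0 0 0 0 0 / 0 0 0 0 0 / 7 0 0 0 0
t=2: a0@(4,0) a1@(4,0) a2@(4,0) a3@(0,3) a4@(0,3) a5@(0,1) a6@(4,0) | pheromone: 0 2 0 6 0 / 0 0 0 0 0 / 0 0 0 0 0 / 0 0 0 0 0 / 10 0 0 0 0
t=3: a0@(4,0) a1@(4,0) a2@(4,0) a3@(0,3) a4@(0,3) a5@(4,0) a6@(4,0) | pheromone: 0 1 0 7 0 / 0 0 0 0 0 / 0 0 0 0 0 / 0 0 0 0 0 / 14 0 0 0 0
t=4: a0@(4,0) a1@(4,0) a2@(4,0) a3@(0,3) a4@(0,3) a5@(4,0) a6@(4,0) | pheromone: 0 0 0 8 0 / 0 0 0 0 0 / 0 0 0 0 0 / 0 0 0 0 0 / 18 0 0 0 0
t=5: a0@(4,0) a1@(4,0) a2@(4,0) a3@(0,3) a4@(0,3) a5@(4,0) a6@(4,0) | pheromone: 0 0 0 9 0 / 0 0 0 0 0 / 0 0 0 0 0 / 0 0 0 0 0 / 22 0 0 0 0
t=6: a0@(4,0) a1@(4,0) a2@(4,0) a3@(0,3) a4@(0,3) a5@(4,0) a6@(4,0) | pheromone: 0 0 0 10 0 / 0 0 0 0 0 / 0 0 0 0 0 / 0 0 0 0 0 / 26 0 0 0 0
t=7: a0@(4,0) a1@(4,0) a2@(4,0) a3@(0,3) a4@(0,3) a5@(4,0) a6@(4,0) | pheromone: 0 0 0 11 0 / 0 0 0 0 0 / 0 0 0 0 0 / 0 0 0 0 0 / 30 0 0 0 0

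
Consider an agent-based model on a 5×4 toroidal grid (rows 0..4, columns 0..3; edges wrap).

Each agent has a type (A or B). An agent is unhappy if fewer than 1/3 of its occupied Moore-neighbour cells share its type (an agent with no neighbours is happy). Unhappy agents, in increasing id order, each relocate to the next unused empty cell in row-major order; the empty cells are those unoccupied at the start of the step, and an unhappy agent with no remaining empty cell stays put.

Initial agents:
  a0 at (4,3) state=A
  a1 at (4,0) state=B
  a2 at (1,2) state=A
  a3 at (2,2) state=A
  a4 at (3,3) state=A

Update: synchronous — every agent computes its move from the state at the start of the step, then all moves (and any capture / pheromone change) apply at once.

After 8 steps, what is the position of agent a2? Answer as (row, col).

t=1: a0@(4,3):A a1@(0,0):B a2@(1,2):A a3@(2,2):A a4@(3,3):A
t=2: a0@(4,3):A a1@(0,1):B a2@(1,2):A a3@(2,2):A a4@(3,3):A
t=3: a0@(4,3):A a1@(0,0):B a2@(1,2):A a3@(2,2):A a4@(3,3):A
t=4: a0@(4,3):A a1@(0,1):B a2@(1,2):A a3@(2,2):A a4@(3,3):A
t=5: a0@(4,3):A a1@(0,0):B a2@(1,2):A a3@(2,2):A a4@(3,3):A
t=6: a0@(4,3):A a1@(0,1):B a2@(1,2):A a3@(2,2):A a4@(3,3):A
t=7: a0@(4,3):A a1@(0,0):B a2@(1,2):A a3@(2,2):A a4@(3,3):A
t=8: a0@(4,3):A a1@(0,1):B a2@(1,2):A a3@(2,2):A a4@(3,3):A

(1, 2)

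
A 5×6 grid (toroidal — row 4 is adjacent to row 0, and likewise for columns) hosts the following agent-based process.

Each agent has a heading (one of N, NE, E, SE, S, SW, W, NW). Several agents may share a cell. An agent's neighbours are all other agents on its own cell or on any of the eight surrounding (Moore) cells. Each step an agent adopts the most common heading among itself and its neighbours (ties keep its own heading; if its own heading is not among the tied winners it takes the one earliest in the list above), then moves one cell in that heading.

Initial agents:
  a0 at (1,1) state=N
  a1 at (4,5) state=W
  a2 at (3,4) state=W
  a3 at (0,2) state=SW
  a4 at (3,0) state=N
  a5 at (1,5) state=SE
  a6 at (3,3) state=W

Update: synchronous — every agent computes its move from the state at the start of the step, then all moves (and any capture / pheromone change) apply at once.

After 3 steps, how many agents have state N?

3

t=1: a0@(0,1):N a1@(4,4):W a2@(3,3):W a3@(1,1):SW a4@(2,0):N a5@(2,0):SE a6@(3,2):W
t=2: a0@(4,1):N a1@(4,3):W a2@(3,2):W a3@(0,1):N a4@(1,0):N a5@(3,1):SE a6@(3,1):W
t=3: a0@(3,1):N a1@(4,2):W a2@(3,1):W a3@(4,1):N a4@(0,0):N a5@(3,0):W a6@(3,0):W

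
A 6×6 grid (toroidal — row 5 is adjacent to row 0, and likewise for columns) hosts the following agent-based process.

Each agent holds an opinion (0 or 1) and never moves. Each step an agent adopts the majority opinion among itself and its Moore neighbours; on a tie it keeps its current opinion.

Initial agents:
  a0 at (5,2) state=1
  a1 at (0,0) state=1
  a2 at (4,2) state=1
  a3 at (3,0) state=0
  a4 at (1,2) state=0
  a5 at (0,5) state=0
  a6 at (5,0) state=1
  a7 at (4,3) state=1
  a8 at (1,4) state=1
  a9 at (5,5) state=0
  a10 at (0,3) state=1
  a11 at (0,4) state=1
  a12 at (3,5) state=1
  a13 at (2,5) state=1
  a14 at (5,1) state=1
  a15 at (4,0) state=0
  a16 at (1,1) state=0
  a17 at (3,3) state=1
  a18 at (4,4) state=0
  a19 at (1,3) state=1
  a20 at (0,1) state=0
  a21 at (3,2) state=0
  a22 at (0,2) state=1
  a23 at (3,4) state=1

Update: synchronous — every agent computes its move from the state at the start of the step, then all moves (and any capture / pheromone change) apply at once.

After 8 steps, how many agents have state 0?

t=1: a0@(5,2):1 a1@(0,0):0 a2@(4,2):1 a3@(3,0):0 a4@(1,2):0 a5@(0,5):1 a6@(5,0):0 a7@(4,3):1 a8@(1,4):1 a9@(5,5):0 a10@(0,3):1 a11@(0,4):1 a12@(3,5):1 a13@(2,5):1 a14@(5,1):1 a15@(4,0):0 a16@(1,1):0 a17@(3,3):1 a18@(4,4):1 a19@(1,3):1 a20@(0,1):1 a21@(3,2):1 a22@(0,2):1 a23@(3,4):1
t=2: a0@(5,2):1 a1@(0,0):0 a2@(4,2):1 a3@(3,0):0 a4@(1,2):1 a5@(0,5):1 a6@(5,0):0 a7@(4,3):1 a8@(1,4):1 a9@(5,5):0 a10@(0,3):1 a11@(0,4):1 a12@(3,5):1 a13@(2,5):1 a14@(5,1):1 a15@(4,0):0 a16@(1,1):0 a17@(3,3):1 a18@(4,4):1 a19@(1,3):1 a20@(0,1):1 a21@(3,2):1 a22@(0,2):1 a23@(3,4):1
t=3: a0@(5,2):1 a1@(0,0):0 a2@(4,2):1 a3@(3,0):0 a4@(1,2):1 a5@(0,5):1 a6@(5,0):0 a7@(4,3):1 a8@(1,4):1 a9@(5,5):0 a10@(0,3):1 a11@(0,4):1 a12@(3,5):1 a13@(2,5):1 a14@(5,1):1 a15@(4,0):0 a16@(1,1):1 a17@(3,3):1 a18@(4,4):1 a19@(1,3):1 a20@(0,1):1 a21@(3,2):1 a22@(0,2):1 a23@(3,4):1
t=4: a0@(5,2):1 a1@(0,0):1 a2@(4,2):1 a3@(3,0):0 a4@(1,2):1 a5@(0,5):1 a6@(5,0):0 a7@(4,3):1 a8@(1,4):1 a9@(5,5):0 a10@(0,3):1 a11@(0,4):1 a12@(3,5):1 a13@(2,5):1 a14@(5,1):1 a15@(4,0):0 a16@(1,1):1 a17@(3,3):1 a18@(4,4):1 a19@(1,3):1 a20@(0,1):1 a21@(3,2):1 a22@(0,2):1 a23@(3,4):1
t=5: a0@(5,2):1 a1@(0,0):1 a2@(4,2):1 a3@(3,0):0 a4@(1,2):1 a5@(0,5):1 a6@(5,0):1 a7@(4,3):1 a8@(1,4):1 a9@(5,5):1 a10@(0,3):1 a11@(0,4):1 a12@(3,5):1 a13@(2,5):1 a14@(5,1):1 a15@(4,0):0 a16@(1,1):1 a17@(3,3):1 a18@(4,4):1 a19@(1,3):1 a20@(0,1):1 a21@(3,2):1 a22@(0,2):1 a23@(3,4):1
t=6: a0@(5,2):1 a1@(0,0):1 a2@(4,2):1 a3@(3,0):0 a4@(1,2):1 a5@(0,5):1 a6@(5,0):1 a7@(4,3):1 a8@(1,4):1 a9@(5,5):1 a10@(0,3):1 a11@(0,4):1 a12@(3,5):1 a13@(2,5):1 a14@(5,1):1 a15@(4,0):1 a16@(1,1):1 a17@(3,3):1 a18@(4,4):1 a19@(1,3):1 a20@(0,1):1 a21@(3,2):1 a22@(0,2):1 a23@(3,4):1
t=7: a0@(5,2):1 a1@(0,0):1 a2@(4,2):1 a3@(3,0):1 a4@(1,2):1 a5@(0,5):1 a6@(5,0):1 a7@(4,3):1 a8@(1,4):1 a9@(5,5):1 a10@(0,3):1 a11@(0,4):1 a12@(3,5):1 a13@(2,5):1 a14@(5,1):1 a15@(4,0):1 a16@(1,1):1 a17@(3,3):1 a18@(4,4):1 a19@(1,3):1 a20@(0,1):1 a21@(3,2):1 a22@(0,2):1 a23@(3,4):1
t=8: (unchanged — steady state)

0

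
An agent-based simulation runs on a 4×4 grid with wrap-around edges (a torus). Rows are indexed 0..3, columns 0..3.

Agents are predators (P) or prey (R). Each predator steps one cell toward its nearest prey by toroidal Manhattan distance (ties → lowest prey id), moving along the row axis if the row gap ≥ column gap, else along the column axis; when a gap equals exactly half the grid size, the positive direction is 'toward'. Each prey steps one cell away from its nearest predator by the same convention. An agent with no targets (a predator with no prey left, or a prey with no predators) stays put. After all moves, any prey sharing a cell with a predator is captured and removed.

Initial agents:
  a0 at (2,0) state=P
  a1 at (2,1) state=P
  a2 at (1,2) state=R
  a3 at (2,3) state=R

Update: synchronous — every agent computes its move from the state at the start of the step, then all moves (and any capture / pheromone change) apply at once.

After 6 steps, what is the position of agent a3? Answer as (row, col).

t=1: a0@(2,3):P a1@(1,1):P a2@(0,2):R a3@(2,2):R
t=2: a0@(2,2):P a1@(0,1):P a2@(3,2):R a3@(2,1):R
t=3: a0@(3,2):P a1@(3,1):P a2@(0,2):R a3@(2,0):R
t=4: a0@(0,2):P a1@(0,1):P a2@(1,2):R a3@(1,0):R
t=5: a0@(1,2):P a1@(1,1):P a2@(2,2):R a3@(2,0):R
t=6: a0@(2,2):P a1@(2,1):P a2@(3,2):R a3@(3,0):R

(3, 0)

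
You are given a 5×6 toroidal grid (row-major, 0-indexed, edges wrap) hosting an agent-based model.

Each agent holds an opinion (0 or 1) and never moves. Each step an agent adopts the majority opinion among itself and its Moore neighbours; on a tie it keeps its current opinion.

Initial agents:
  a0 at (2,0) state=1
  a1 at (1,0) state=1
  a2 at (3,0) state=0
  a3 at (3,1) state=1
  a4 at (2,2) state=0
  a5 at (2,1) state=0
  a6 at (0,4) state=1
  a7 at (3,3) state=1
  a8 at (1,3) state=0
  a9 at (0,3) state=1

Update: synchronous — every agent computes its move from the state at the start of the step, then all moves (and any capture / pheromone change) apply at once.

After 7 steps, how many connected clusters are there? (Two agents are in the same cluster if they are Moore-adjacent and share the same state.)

t=1: a0@(2,0):1 a1@(1,0):1 a2@(3,0):0 a3@(3,1):0 a4@(2,2):0 a5@(2,1):0 a6@(0,4):1 a7@(3,3):1 a8@(1,3):0 a9@(0,3):1
t=2: a0@(2,0):0 a1@(1,0):1 a2@(3,0):0 a3@(3,1):0 a4@(2,2):0 a5@(2,1):0 a6@(0,4):1 a7@(3,3):1 a8@(1,3):0 a9@(0,3):1
t=3: a0@(2,0):0 a1@(1,0):0 a2@(3,0):0 a3@(3,1):0 a4@(2,2):0 a5@(2,1):0 a6@(0,4):1 a7@(3,3):1 a8@(1,3):0 a9@(0,3):1
t=4: (unchanged — steady state)

3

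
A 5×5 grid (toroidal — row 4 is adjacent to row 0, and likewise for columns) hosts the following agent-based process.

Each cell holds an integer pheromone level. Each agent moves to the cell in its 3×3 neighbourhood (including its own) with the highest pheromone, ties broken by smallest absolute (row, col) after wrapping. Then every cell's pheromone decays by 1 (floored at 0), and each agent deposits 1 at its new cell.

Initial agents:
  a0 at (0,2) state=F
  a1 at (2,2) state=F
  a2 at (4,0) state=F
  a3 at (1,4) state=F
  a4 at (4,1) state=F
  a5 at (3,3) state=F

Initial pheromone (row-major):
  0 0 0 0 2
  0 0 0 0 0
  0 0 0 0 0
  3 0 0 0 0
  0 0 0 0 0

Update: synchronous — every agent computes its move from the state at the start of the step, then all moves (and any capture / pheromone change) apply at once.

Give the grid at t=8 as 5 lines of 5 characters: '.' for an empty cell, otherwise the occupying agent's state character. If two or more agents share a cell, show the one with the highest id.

t=1: a0@(0,1) a1@(1,1) a2@(3,0) a3@(0,4) a4@(3,0) a5@(2,2) | pheromone: 0 1 0 0 2 / 0 1 0 0 0 / 0 0 1 0 0 / 4 0 0 0 0 / 0 0 0 0 0
t=2: a0@(0,1) a1@(0,1) a2@(3,0) a3@(0,4) a4@(3,0) a5@(1,1) | pheromone: 0 2 0 0 2 / 0 1 0 0 0 / 0 0 0 0 0 / 5 0 0 0 0 / 0 0 0 0 0
t=3: a0@(0,1) a1@(0,1) a2@(3,0) a3@(0,4) a4@(3,0) a5@(0,1) | pheromone: 0 4 0 0 2 / 0 0 0 0 0 / 0 0 0 0 0 / 6 0 0 0 0 / 0 0 0 0 0
t=4: a0@(0,1) a1@(0,1) a2@(3,0) a3@(0,4) a4@(3,0) a5@(0,1) | pheromone: 0 6 0 0 2 / 0 0 0 0 0 / 0 0 0 0 0 / 7 0 0 0 0 / 0 0 0 0 0
t=5: a0@(0,1) a1@(0,1) a2@(3,0) a3@(0,4) a4@(3,0) a5@(0,1) | pheromone: 0 8 0 0 2 / 0 0 0 0 0 / 0 0 0 0 0 / 8 0 0 0 0 / 0 0 0 0 0
t=6: a0@(0,1) a1@(0,1) a2@(3,0) a3@(0,4) a4@(3,0) a5@(0,1) | pheromone: 0 10 0 0 2 / 0 0 0 0 0 / 0 0 0 0 0 / 9 0 0 0 0 / 0 0 0 0 0
t=7: a0@(0,1) a1@(0,1) a2@(3,0) a3@(0,4) a4@(3,0) a5@(0,1) | pheromone: 0 12 0 0 2 / 0 0 0 0 0 / 0 0 0 0 0 / 10 0 0 0 0 / 0 0 0 0 0
t=8: a0@(0,1) a1@(0,1) a2@(3,0) a3@(0,4) a4@(3,0) a5@(0,1) | pheromone: 0 14 0 0 2 / 0 0 0 0 0 / 0 0 0 0 0 / 11 0 0 0 0 / 0 0 0 0 0

.F..F
.....
.....
F....
.....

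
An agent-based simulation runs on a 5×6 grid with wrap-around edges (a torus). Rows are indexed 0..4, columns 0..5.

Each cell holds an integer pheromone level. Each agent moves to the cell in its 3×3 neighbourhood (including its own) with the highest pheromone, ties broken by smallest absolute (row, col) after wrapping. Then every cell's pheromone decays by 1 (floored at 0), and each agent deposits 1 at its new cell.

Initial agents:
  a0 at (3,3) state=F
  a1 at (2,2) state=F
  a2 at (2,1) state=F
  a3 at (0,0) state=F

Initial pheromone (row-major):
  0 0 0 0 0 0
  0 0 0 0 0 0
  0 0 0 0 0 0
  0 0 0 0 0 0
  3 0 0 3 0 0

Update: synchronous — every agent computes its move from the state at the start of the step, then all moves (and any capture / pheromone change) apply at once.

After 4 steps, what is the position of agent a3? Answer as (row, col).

t=1: a0@(4,3) a1@(1,1) a2@(1,0) a3@(4,0) | pheromone: 0 0 0 0 0 0 / 1 1 0 0 0 0 / 0 0 0 0 0 0 / 0 0 0 0 0 0 / 3 0 0 3 0 0
t=2: a0@(4,3) a1@(1,0) a2@(1,0) a3@(4,0) | pheromone: 0 0 0 0 0 0 / 2 0 0 0 0 0 / 0 0 0 0 0 0 / 0 0 0 0 0 0 / 3 0 0 3 0 0
t=3: a0@(4,3) a1@(1,0) a2@(1,0) a3@(4,0) | pheromone: 0 0 0 0 0 0 / 3 0 0 0 0 0 / 0 0 0 0 0 0 / 0 0 0 0 0 0 / 3 0 0 3 0 0
t=4: a0@(4,3) a1@(1,0) a2@(1,0) a3@(4,0) | pheromone: 0 0 0 0 0 0 / 4 0 0 0 0 0 / 0 0 0 0 0 0 / 0 0 0 0 0 0 / 3 0 0 3 0 0

(4, 0)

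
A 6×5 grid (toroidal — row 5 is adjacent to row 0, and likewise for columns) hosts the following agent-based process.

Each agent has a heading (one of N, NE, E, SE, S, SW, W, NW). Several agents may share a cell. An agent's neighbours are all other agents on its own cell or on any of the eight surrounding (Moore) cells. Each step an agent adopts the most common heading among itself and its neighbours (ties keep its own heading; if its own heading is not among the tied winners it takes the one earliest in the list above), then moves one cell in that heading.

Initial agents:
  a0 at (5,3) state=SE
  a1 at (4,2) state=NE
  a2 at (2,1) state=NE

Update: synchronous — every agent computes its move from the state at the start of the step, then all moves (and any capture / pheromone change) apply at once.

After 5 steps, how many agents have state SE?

1

t=1: a0@(0,4):SE a1@(3,3):NE a2@(1,2):NE
t=2: a0@(1,0):SE a1@(2,4):NE a2@(0,3):NE
t=3: a0@(2,1):SE a1@(1,0):NE a2@(5,4):NE
t=4: a0@(3,2):SE a1@(0,1):NE a2@(4,0):NE
t=5: a0@(4,3):SE a1@(5,2):NE a2@(3,1):NE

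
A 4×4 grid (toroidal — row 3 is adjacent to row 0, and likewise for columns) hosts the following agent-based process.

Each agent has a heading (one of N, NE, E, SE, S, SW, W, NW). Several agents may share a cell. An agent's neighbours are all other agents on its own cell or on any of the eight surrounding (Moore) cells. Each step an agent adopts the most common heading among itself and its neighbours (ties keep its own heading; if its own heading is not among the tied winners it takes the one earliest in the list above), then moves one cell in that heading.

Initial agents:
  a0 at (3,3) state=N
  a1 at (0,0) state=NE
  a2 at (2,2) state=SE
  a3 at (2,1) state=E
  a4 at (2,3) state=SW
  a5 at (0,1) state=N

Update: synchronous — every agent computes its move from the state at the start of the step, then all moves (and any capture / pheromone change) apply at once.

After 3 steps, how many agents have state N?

6

t=1: a0@(2,3):N a1@(3,0):N a2@(3,3):SE a3@(2,2):E a4@(3,2):SW a5@(3,1):N
t=2: a0@(1,3):N a1@(2,0):N a2@(2,3):N a3@(1,2):N a4@(2,2):N a5@(2,1):N
t=3: a0@(0,3):N a1@(1,0):N a2@(1,3):N a3@(0,2):N a4@(1,2):N a5@(1,1):N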